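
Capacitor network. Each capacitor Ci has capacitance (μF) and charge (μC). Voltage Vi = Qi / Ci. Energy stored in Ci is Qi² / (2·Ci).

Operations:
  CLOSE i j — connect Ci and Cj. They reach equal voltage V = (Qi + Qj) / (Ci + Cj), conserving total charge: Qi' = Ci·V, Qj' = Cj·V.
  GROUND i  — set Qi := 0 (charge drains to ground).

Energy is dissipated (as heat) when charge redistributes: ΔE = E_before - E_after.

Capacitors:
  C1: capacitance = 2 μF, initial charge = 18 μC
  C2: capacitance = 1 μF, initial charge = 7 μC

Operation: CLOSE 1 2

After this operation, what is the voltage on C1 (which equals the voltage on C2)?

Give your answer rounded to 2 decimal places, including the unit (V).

Answer: 8.33 V

Derivation:
Initial: C1(2μF, Q=18μC, V=9.00V), C2(1μF, Q=7μC, V=7.00V)
Op 1: CLOSE 1-2: Q_total=25.00, C_total=3.00, V=8.33; Q1=16.67, Q2=8.33; dissipated=1.333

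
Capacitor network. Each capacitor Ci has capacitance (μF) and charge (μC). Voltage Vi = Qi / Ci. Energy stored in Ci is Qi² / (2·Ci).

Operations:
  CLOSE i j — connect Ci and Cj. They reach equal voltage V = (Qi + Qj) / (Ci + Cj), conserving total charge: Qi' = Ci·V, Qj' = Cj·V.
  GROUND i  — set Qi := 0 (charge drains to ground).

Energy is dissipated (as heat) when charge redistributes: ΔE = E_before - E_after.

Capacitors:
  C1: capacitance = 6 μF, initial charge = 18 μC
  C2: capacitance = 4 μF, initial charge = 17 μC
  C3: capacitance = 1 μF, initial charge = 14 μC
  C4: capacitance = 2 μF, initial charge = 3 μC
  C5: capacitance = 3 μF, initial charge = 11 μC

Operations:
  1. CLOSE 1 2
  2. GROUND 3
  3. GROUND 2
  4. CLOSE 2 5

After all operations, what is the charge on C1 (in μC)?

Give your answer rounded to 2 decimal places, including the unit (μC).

Answer: 21.00 μC

Derivation:
Initial: C1(6μF, Q=18μC, V=3.00V), C2(4μF, Q=17μC, V=4.25V), C3(1μF, Q=14μC, V=14.00V), C4(2μF, Q=3μC, V=1.50V), C5(3μF, Q=11μC, V=3.67V)
Op 1: CLOSE 1-2: Q_total=35.00, C_total=10.00, V=3.50; Q1=21.00, Q2=14.00; dissipated=1.875
Op 2: GROUND 3: Q3=0; energy lost=98.000
Op 3: GROUND 2: Q2=0; energy lost=24.500
Op 4: CLOSE 2-5: Q_total=11.00, C_total=7.00, V=1.57; Q2=6.29, Q5=4.71; dissipated=11.524
Final charges: Q1=21.00, Q2=6.29, Q3=0.00, Q4=3.00, Q5=4.71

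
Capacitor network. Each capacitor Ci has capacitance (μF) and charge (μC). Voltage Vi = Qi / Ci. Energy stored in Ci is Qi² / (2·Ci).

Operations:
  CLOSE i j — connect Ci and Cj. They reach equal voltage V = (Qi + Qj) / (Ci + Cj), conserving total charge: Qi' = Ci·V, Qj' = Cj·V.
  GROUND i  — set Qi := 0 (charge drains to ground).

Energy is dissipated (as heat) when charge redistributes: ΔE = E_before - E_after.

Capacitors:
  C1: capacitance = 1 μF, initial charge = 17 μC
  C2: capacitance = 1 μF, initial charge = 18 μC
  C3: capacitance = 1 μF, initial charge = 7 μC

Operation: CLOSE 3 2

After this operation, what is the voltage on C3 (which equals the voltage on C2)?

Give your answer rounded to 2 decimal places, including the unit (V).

Answer: 12.50 V

Derivation:
Initial: C1(1μF, Q=17μC, V=17.00V), C2(1μF, Q=18μC, V=18.00V), C3(1μF, Q=7μC, V=7.00V)
Op 1: CLOSE 3-2: Q_total=25.00, C_total=2.00, V=12.50; Q3=12.50, Q2=12.50; dissipated=30.250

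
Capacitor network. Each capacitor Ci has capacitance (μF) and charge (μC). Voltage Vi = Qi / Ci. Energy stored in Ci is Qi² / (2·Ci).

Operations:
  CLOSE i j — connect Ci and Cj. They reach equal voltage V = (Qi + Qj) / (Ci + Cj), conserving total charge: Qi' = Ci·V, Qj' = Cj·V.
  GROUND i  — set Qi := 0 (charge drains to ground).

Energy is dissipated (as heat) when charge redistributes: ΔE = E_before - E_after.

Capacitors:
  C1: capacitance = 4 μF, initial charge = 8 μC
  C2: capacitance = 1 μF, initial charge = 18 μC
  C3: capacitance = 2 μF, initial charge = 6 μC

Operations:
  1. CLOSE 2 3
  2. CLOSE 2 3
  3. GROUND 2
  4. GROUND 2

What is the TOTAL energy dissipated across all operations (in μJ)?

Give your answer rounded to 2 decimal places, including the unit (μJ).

Initial: C1(4μF, Q=8μC, V=2.00V), C2(1μF, Q=18μC, V=18.00V), C3(2μF, Q=6μC, V=3.00V)
Op 1: CLOSE 2-3: Q_total=24.00, C_total=3.00, V=8.00; Q2=8.00, Q3=16.00; dissipated=75.000
Op 2: CLOSE 2-3: Q_total=24.00, C_total=3.00, V=8.00; Q2=8.00, Q3=16.00; dissipated=0.000
Op 3: GROUND 2: Q2=0; energy lost=32.000
Op 4: GROUND 2: Q2=0; energy lost=0.000
Total dissipated: 107.000 μJ

Answer: 107.00 μJ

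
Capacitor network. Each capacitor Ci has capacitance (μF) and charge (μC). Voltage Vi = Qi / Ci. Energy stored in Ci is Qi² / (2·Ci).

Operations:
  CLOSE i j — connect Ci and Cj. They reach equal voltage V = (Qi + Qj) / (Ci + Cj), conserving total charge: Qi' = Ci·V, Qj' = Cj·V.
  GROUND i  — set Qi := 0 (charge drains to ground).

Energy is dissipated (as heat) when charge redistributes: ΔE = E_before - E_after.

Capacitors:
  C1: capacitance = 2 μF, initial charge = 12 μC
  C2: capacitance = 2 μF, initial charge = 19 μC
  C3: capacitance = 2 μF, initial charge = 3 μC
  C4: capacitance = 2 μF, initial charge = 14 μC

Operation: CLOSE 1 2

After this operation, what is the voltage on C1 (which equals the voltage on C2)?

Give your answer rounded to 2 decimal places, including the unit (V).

Initial: C1(2μF, Q=12μC, V=6.00V), C2(2μF, Q=19μC, V=9.50V), C3(2μF, Q=3μC, V=1.50V), C4(2μF, Q=14μC, V=7.00V)
Op 1: CLOSE 1-2: Q_total=31.00, C_total=4.00, V=7.75; Q1=15.50, Q2=15.50; dissipated=6.125

Answer: 7.75 V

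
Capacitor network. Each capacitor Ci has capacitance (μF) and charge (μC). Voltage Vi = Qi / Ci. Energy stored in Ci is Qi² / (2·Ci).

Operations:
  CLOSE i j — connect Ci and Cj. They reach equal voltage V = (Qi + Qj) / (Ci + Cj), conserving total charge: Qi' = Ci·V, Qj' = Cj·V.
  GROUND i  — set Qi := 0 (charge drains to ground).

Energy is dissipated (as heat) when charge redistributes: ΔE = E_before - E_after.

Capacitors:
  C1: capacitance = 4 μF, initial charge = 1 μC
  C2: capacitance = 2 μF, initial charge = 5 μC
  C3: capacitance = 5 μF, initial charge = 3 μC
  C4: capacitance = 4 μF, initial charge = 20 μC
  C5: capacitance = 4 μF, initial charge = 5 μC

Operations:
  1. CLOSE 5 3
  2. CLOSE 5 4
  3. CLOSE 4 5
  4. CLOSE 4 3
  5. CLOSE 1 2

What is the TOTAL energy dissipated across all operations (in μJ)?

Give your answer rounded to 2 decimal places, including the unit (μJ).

Answer: 25.44 μJ

Derivation:
Initial: C1(4μF, Q=1μC, V=0.25V), C2(2μF, Q=5μC, V=2.50V), C3(5μF, Q=3μC, V=0.60V), C4(4μF, Q=20μC, V=5.00V), C5(4μF, Q=5μC, V=1.25V)
Op 1: CLOSE 5-3: Q_total=8.00, C_total=9.00, V=0.89; Q5=3.56, Q3=4.44; dissipated=0.469
Op 2: CLOSE 5-4: Q_total=23.56, C_total=8.00, V=2.94; Q5=11.78, Q4=11.78; dissipated=16.901
Op 3: CLOSE 4-5: Q_total=23.56, C_total=8.00, V=2.94; Q4=11.78, Q5=11.78; dissipated=0.000
Op 4: CLOSE 4-3: Q_total=16.22, C_total=9.00, V=1.80; Q4=7.21, Q3=9.01; dissipated=4.695
Op 5: CLOSE 1-2: Q_total=6.00, C_total=6.00, V=1.00; Q1=4.00, Q2=2.00; dissipated=3.375
Total dissipated: 25.440 μJ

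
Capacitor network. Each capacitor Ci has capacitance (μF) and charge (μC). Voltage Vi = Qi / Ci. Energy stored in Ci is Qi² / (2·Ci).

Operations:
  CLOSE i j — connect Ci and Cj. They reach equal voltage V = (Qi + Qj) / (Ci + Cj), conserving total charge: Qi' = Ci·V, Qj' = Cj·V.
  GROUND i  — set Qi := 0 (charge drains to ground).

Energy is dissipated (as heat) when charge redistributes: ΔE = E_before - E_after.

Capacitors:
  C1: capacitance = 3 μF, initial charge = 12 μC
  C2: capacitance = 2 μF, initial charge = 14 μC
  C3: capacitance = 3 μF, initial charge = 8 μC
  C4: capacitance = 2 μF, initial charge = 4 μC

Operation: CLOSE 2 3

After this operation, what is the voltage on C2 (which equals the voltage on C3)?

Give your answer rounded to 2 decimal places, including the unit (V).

Answer: 4.40 V

Derivation:
Initial: C1(3μF, Q=12μC, V=4.00V), C2(2μF, Q=14μC, V=7.00V), C3(3μF, Q=8μC, V=2.67V), C4(2μF, Q=4μC, V=2.00V)
Op 1: CLOSE 2-3: Q_total=22.00, C_total=5.00, V=4.40; Q2=8.80, Q3=13.20; dissipated=11.267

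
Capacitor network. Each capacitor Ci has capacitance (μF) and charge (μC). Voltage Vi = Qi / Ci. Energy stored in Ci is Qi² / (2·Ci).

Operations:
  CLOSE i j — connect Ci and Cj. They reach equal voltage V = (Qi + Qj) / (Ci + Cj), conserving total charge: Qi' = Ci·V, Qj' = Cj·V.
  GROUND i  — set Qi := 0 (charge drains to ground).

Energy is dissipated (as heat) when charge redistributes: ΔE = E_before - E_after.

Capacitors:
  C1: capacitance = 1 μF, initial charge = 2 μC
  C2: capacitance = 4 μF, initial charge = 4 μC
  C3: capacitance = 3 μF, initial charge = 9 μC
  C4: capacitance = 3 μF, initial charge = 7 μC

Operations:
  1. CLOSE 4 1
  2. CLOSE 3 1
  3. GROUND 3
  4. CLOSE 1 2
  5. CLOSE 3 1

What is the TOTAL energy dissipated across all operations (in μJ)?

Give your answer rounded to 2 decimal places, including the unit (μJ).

Initial: C1(1μF, Q=2μC, V=2.00V), C2(4μF, Q=4μC, V=1.00V), C3(3μF, Q=9μC, V=3.00V), C4(3μF, Q=7μC, V=2.33V)
Op 1: CLOSE 4-1: Q_total=9.00, C_total=4.00, V=2.25; Q4=6.75, Q1=2.25; dissipated=0.042
Op 2: CLOSE 3-1: Q_total=11.25, C_total=4.00, V=2.81; Q3=8.44, Q1=2.81; dissipated=0.211
Op 3: GROUND 3: Q3=0; energy lost=11.865
Op 4: CLOSE 1-2: Q_total=6.81, C_total=5.00, V=1.36; Q1=1.36, Q2=5.45; dissipated=1.314
Op 5: CLOSE 3-1: Q_total=1.36, C_total=4.00, V=0.34; Q3=1.02, Q1=0.34; dissipated=0.696
Total dissipated: 14.128 μJ

Answer: 14.13 μJ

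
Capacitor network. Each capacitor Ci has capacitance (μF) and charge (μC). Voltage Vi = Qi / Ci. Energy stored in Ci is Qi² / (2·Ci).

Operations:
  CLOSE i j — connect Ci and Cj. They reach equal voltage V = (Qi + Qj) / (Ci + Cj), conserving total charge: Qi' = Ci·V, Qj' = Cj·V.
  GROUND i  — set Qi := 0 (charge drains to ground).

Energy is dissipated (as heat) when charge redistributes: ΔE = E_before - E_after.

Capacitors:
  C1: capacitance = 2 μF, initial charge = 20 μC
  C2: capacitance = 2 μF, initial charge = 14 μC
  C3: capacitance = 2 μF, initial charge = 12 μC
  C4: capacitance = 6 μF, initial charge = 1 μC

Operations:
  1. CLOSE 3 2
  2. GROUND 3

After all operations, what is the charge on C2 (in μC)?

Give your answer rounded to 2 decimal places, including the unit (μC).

Answer: 13.00 μC

Derivation:
Initial: C1(2μF, Q=20μC, V=10.00V), C2(2μF, Q=14μC, V=7.00V), C3(2μF, Q=12μC, V=6.00V), C4(6μF, Q=1μC, V=0.17V)
Op 1: CLOSE 3-2: Q_total=26.00, C_total=4.00, V=6.50; Q3=13.00, Q2=13.00; dissipated=0.500
Op 2: GROUND 3: Q3=0; energy lost=42.250
Final charges: Q1=20.00, Q2=13.00, Q3=0.00, Q4=1.00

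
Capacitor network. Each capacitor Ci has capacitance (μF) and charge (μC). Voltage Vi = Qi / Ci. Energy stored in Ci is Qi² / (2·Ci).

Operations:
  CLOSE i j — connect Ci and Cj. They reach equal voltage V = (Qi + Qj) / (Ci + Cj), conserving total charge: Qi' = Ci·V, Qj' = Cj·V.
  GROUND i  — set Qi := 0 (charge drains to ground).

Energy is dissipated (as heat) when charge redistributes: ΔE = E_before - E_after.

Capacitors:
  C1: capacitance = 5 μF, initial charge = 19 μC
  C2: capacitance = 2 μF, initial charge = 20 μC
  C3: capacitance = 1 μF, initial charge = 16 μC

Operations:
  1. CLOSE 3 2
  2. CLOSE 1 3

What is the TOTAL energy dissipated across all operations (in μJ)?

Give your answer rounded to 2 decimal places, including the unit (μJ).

Initial: C1(5μF, Q=19μC, V=3.80V), C2(2μF, Q=20μC, V=10.00V), C3(1μF, Q=16μC, V=16.00V)
Op 1: CLOSE 3-2: Q_total=36.00, C_total=3.00, V=12.00; Q3=12.00, Q2=24.00; dissipated=12.000
Op 2: CLOSE 1-3: Q_total=31.00, C_total=6.00, V=5.17; Q1=25.83, Q3=5.17; dissipated=28.017
Total dissipated: 40.017 μJ

Answer: 40.02 μJ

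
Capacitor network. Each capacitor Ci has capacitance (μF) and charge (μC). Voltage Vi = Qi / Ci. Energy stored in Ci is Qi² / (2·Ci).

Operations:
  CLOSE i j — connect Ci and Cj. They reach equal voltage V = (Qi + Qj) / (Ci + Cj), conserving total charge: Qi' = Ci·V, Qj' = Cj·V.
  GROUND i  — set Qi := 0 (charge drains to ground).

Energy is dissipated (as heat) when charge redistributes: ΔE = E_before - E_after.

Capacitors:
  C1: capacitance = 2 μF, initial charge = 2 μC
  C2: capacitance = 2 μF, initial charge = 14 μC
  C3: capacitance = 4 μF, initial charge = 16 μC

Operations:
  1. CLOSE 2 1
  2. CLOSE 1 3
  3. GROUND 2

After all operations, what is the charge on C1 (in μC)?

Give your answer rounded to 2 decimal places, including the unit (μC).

Initial: C1(2μF, Q=2μC, V=1.00V), C2(2μF, Q=14μC, V=7.00V), C3(4μF, Q=16μC, V=4.00V)
Op 1: CLOSE 2-1: Q_total=16.00, C_total=4.00, V=4.00; Q2=8.00, Q1=8.00; dissipated=18.000
Op 2: CLOSE 1-3: Q_total=24.00, C_total=6.00, V=4.00; Q1=8.00, Q3=16.00; dissipated=0.000
Op 3: GROUND 2: Q2=0; energy lost=16.000
Final charges: Q1=8.00, Q2=0.00, Q3=16.00

Answer: 8.00 μC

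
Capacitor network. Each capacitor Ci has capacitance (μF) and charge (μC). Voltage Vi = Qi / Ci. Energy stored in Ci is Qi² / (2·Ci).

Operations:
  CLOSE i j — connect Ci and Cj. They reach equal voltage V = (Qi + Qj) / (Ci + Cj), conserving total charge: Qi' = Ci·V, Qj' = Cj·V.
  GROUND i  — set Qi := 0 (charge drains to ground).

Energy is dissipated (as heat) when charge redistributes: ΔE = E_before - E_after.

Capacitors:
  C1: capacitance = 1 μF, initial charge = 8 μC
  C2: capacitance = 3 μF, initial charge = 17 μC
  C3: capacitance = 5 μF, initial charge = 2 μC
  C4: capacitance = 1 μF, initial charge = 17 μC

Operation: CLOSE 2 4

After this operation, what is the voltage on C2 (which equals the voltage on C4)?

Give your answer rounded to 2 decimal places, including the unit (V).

Initial: C1(1μF, Q=8μC, V=8.00V), C2(3μF, Q=17μC, V=5.67V), C3(5μF, Q=2μC, V=0.40V), C4(1μF, Q=17μC, V=17.00V)
Op 1: CLOSE 2-4: Q_total=34.00, C_total=4.00, V=8.50; Q2=25.50, Q4=8.50; dissipated=48.167

Answer: 8.50 V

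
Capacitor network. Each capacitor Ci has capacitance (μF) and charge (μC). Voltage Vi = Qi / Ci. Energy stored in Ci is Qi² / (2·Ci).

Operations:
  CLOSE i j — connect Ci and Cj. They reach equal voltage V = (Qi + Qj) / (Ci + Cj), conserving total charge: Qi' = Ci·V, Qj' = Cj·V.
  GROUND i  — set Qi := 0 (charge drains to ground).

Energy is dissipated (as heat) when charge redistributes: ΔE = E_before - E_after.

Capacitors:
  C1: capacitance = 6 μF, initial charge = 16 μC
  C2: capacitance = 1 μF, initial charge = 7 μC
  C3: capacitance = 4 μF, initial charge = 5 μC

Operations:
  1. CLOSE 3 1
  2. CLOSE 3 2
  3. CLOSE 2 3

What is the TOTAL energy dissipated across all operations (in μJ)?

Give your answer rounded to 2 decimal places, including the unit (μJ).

Initial: C1(6μF, Q=16μC, V=2.67V), C2(1μF, Q=7μC, V=7.00V), C3(4μF, Q=5μC, V=1.25V)
Op 1: CLOSE 3-1: Q_total=21.00, C_total=10.00, V=2.10; Q3=8.40, Q1=12.60; dissipated=2.408
Op 2: CLOSE 3-2: Q_total=15.40, C_total=5.00, V=3.08; Q3=12.32, Q2=3.08; dissipated=9.604
Op 3: CLOSE 2-3: Q_total=15.40, C_total=5.00, V=3.08; Q2=3.08, Q3=12.32; dissipated=0.000
Total dissipated: 12.012 μJ

Answer: 12.01 μJ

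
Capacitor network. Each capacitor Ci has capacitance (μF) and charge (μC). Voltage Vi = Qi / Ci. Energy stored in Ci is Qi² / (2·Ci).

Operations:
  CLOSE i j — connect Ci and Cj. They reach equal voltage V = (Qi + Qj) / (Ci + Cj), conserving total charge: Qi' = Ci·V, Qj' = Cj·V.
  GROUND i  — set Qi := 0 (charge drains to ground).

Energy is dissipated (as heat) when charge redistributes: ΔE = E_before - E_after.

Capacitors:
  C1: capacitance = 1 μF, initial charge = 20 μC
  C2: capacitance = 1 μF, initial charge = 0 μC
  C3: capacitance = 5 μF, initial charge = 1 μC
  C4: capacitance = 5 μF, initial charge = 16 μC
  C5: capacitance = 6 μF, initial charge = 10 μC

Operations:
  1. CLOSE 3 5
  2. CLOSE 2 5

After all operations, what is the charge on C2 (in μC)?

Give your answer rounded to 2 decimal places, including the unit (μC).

Initial: C1(1μF, Q=20μC, V=20.00V), C2(1μF, Q=0μC, V=0.00V), C3(5μF, Q=1μC, V=0.20V), C4(5μF, Q=16μC, V=3.20V), C5(6μF, Q=10μC, V=1.67V)
Op 1: CLOSE 3-5: Q_total=11.00, C_total=11.00, V=1.00; Q3=5.00, Q5=6.00; dissipated=2.933
Op 2: CLOSE 2-5: Q_total=6.00, C_total=7.00, V=0.86; Q2=0.86, Q5=5.14; dissipated=0.429
Final charges: Q1=20.00, Q2=0.86, Q3=5.00, Q4=16.00, Q5=5.14

Answer: 0.86 μC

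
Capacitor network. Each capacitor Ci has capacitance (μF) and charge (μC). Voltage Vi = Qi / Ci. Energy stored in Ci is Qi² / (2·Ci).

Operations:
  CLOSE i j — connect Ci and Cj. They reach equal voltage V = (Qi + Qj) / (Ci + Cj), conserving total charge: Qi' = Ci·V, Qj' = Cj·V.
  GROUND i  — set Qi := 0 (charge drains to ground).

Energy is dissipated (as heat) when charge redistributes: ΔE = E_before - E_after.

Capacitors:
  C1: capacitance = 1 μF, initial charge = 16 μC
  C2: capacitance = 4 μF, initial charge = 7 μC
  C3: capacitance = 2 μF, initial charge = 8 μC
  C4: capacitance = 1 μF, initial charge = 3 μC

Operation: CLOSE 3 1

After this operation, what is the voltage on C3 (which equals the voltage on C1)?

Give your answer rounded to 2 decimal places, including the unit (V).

Answer: 8.00 V

Derivation:
Initial: C1(1μF, Q=16μC, V=16.00V), C2(4μF, Q=7μC, V=1.75V), C3(2μF, Q=8μC, V=4.00V), C4(1μF, Q=3μC, V=3.00V)
Op 1: CLOSE 3-1: Q_total=24.00, C_total=3.00, V=8.00; Q3=16.00, Q1=8.00; dissipated=48.000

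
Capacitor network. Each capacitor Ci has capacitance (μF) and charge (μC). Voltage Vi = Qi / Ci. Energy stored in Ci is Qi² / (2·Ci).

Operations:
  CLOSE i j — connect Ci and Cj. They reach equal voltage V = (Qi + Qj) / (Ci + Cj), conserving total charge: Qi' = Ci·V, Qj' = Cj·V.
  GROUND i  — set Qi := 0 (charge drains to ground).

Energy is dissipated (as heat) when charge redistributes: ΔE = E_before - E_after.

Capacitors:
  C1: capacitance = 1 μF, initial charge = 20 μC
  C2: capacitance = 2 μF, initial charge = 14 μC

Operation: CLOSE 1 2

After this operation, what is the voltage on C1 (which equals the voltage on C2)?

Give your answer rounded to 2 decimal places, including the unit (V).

Initial: C1(1μF, Q=20μC, V=20.00V), C2(2μF, Q=14μC, V=7.00V)
Op 1: CLOSE 1-2: Q_total=34.00, C_total=3.00, V=11.33; Q1=11.33, Q2=22.67; dissipated=56.333

Answer: 11.33 V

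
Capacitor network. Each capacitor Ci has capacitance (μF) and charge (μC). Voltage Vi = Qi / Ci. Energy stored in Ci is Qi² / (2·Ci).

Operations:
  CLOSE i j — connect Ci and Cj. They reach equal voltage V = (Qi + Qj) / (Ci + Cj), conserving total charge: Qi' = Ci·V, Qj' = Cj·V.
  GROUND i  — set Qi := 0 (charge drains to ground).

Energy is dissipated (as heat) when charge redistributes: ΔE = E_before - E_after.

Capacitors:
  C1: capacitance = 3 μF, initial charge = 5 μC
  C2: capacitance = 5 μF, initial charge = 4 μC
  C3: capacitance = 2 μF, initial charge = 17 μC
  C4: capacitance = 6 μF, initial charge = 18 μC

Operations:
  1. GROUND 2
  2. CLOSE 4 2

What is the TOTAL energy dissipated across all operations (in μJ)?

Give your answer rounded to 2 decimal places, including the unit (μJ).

Initial: C1(3μF, Q=5μC, V=1.67V), C2(5μF, Q=4μC, V=0.80V), C3(2μF, Q=17μC, V=8.50V), C4(6μF, Q=18μC, V=3.00V)
Op 1: GROUND 2: Q2=0; energy lost=1.600
Op 2: CLOSE 4-2: Q_total=18.00, C_total=11.00, V=1.64; Q4=9.82, Q2=8.18; dissipated=12.273
Total dissipated: 13.873 μJ

Answer: 13.87 μJ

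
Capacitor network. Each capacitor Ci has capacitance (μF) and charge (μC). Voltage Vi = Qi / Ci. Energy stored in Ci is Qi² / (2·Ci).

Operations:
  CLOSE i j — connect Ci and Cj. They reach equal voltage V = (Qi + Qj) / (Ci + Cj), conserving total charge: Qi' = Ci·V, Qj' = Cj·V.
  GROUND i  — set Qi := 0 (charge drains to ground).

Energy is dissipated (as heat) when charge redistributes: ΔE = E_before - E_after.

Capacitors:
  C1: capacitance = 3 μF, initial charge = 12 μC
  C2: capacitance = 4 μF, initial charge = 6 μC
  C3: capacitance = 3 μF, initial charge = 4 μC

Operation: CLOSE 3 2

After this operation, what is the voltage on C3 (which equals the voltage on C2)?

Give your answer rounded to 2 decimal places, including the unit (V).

Answer: 1.43 V

Derivation:
Initial: C1(3μF, Q=12μC, V=4.00V), C2(4μF, Q=6μC, V=1.50V), C3(3μF, Q=4μC, V=1.33V)
Op 1: CLOSE 3-2: Q_total=10.00, C_total=7.00, V=1.43; Q3=4.29, Q2=5.71; dissipated=0.024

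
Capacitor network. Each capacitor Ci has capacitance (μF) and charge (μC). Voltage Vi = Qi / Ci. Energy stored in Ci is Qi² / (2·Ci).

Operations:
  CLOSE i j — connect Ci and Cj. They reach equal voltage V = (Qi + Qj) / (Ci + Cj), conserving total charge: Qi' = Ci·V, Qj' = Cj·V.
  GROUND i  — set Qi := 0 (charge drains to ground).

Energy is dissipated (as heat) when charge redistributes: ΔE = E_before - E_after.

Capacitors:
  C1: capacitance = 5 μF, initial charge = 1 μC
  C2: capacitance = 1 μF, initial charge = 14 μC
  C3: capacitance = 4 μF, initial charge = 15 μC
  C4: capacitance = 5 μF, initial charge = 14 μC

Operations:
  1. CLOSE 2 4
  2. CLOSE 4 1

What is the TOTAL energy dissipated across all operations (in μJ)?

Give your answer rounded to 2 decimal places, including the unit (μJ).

Answer: 77.21 μJ

Derivation:
Initial: C1(5μF, Q=1μC, V=0.20V), C2(1μF, Q=14μC, V=14.00V), C3(4μF, Q=15μC, V=3.75V), C4(5μF, Q=14μC, V=2.80V)
Op 1: CLOSE 2-4: Q_total=28.00, C_total=6.00, V=4.67; Q2=4.67, Q4=23.33; dissipated=52.267
Op 2: CLOSE 4-1: Q_total=24.33, C_total=10.00, V=2.43; Q4=12.17, Q1=12.17; dissipated=24.939
Total dissipated: 77.206 μJ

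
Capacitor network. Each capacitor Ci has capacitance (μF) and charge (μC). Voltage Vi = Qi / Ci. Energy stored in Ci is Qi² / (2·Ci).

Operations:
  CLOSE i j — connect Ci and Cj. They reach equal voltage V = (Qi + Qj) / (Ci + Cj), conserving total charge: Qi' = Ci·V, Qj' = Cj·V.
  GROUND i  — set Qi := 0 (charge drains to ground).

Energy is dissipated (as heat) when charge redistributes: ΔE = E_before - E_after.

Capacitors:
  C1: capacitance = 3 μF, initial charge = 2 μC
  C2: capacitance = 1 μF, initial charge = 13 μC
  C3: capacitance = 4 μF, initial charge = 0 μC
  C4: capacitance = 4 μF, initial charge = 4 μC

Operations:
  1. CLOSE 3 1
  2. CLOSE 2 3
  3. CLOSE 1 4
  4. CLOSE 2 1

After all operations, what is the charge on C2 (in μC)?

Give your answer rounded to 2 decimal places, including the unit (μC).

Answer: 1.23 μC

Derivation:
Initial: C1(3μF, Q=2μC, V=0.67V), C2(1μF, Q=13μC, V=13.00V), C3(4μF, Q=0μC, V=0.00V), C4(4μF, Q=4μC, V=1.00V)
Op 1: CLOSE 3-1: Q_total=2.00, C_total=7.00, V=0.29; Q3=1.14, Q1=0.86; dissipated=0.381
Op 2: CLOSE 2-3: Q_total=14.14, C_total=5.00, V=2.83; Q2=2.83, Q3=11.31; dissipated=64.661
Op 3: CLOSE 1-4: Q_total=4.86, C_total=7.00, V=0.69; Q1=2.08, Q4=2.78; dissipated=0.437
Op 4: CLOSE 2-1: Q_total=4.91, C_total=4.00, V=1.23; Q2=1.23, Q1=3.68; dissipated=1.709
Final charges: Q1=3.68, Q2=1.23, Q3=11.31, Q4=2.78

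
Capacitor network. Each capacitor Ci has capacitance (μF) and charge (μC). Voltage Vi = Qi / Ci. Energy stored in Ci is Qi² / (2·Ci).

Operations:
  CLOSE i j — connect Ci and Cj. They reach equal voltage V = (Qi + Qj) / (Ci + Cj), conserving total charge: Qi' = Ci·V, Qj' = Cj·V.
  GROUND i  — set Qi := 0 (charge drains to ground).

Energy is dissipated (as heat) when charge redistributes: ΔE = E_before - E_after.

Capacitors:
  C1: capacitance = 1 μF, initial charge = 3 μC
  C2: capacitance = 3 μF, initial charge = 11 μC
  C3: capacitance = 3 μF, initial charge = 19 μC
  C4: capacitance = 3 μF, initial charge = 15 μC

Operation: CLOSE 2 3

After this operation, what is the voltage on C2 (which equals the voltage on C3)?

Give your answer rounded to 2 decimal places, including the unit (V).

Initial: C1(1μF, Q=3μC, V=3.00V), C2(3μF, Q=11μC, V=3.67V), C3(3μF, Q=19μC, V=6.33V), C4(3μF, Q=15μC, V=5.00V)
Op 1: CLOSE 2-3: Q_total=30.00, C_total=6.00, V=5.00; Q2=15.00, Q3=15.00; dissipated=5.333

Answer: 5.00 V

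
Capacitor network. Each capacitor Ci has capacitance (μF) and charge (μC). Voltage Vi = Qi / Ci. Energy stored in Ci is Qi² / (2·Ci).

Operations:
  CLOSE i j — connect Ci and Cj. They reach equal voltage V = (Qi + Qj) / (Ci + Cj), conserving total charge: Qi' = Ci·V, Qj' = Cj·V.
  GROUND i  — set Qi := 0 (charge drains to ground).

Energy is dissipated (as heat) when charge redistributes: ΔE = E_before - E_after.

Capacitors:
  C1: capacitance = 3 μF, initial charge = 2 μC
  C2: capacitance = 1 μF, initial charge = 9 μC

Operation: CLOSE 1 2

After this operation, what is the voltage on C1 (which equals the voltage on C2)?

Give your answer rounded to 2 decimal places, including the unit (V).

Initial: C1(3μF, Q=2μC, V=0.67V), C2(1μF, Q=9μC, V=9.00V)
Op 1: CLOSE 1-2: Q_total=11.00, C_total=4.00, V=2.75; Q1=8.25, Q2=2.75; dissipated=26.042

Answer: 2.75 V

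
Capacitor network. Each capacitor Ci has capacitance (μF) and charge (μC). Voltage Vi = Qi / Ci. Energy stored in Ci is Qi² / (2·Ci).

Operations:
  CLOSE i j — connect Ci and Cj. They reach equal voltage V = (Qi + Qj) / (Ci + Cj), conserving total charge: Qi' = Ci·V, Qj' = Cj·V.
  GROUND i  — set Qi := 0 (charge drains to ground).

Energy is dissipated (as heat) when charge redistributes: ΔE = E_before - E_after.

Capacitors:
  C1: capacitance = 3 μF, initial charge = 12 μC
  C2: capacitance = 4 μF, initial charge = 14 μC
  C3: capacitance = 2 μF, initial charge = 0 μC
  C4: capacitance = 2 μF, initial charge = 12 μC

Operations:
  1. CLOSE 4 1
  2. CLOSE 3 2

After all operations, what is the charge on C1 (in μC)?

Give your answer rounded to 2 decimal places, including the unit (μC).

Initial: C1(3μF, Q=12μC, V=4.00V), C2(4μF, Q=14μC, V=3.50V), C3(2μF, Q=0μC, V=0.00V), C4(2μF, Q=12μC, V=6.00V)
Op 1: CLOSE 4-1: Q_total=24.00, C_total=5.00, V=4.80; Q4=9.60, Q1=14.40; dissipated=2.400
Op 2: CLOSE 3-2: Q_total=14.00, C_total=6.00, V=2.33; Q3=4.67, Q2=9.33; dissipated=8.167
Final charges: Q1=14.40, Q2=9.33, Q3=4.67, Q4=9.60

Answer: 14.40 μC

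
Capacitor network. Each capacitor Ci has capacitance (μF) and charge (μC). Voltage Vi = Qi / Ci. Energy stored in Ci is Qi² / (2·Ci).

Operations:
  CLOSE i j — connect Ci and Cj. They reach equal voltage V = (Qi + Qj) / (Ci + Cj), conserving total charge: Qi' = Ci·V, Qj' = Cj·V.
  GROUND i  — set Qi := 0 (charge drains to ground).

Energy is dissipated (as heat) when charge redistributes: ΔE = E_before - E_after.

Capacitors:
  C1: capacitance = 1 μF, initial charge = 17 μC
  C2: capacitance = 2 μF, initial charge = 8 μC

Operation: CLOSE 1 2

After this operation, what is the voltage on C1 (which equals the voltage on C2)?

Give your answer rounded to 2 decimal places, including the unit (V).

Initial: C1(1μF, Q=17μC, V=17.00V), C2(2μF, Q=8μC, V=4.00V)
Op 1: CLOSE 1-2: Q_total=25.00, C_total=3.00, V=8.33; Q1=8.33, Q2=16.67; dissipated=56.333

Answer: 8.33 V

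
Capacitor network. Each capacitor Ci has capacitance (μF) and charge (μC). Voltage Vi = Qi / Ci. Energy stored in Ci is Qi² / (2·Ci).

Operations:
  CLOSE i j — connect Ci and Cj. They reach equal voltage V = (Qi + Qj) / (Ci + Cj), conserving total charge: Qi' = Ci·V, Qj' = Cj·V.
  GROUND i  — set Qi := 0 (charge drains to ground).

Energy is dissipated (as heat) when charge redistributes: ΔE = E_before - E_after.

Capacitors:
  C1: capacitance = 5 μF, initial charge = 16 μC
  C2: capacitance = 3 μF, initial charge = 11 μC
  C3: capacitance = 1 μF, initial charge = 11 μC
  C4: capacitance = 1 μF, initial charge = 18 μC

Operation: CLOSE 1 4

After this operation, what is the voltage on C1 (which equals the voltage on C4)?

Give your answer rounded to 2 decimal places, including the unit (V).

Initial: C1(5μF, Q=16μC, V=3.20V), C2(3μF, Q=11μC, V=3.67V), C3(1μF, Q=11μC, V=11.00V), C4(1μF, Q=18μC, V=18.00V)
Op 1: CLOSE 1-4: Q_total=34.00, C_total=6.00, V=5.67; Q1=28.33, Q4=5.67; dissipated=91.267

Answer: 5.67 V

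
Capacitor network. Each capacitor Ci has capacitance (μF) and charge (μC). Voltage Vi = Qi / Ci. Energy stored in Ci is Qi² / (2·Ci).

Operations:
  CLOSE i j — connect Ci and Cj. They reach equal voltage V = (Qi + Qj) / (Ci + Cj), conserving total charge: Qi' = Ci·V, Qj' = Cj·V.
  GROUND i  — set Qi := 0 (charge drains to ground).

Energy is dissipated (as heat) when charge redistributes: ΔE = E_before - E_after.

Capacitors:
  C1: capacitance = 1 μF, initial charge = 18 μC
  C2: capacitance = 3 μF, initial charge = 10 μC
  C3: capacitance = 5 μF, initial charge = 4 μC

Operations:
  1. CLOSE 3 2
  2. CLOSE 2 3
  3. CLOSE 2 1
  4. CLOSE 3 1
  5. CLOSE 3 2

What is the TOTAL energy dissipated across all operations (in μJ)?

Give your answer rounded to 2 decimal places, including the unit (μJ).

Answer: 122.66 μJ

Derivation:
Initial: C1(1μF, Q=18μC, V=18.00V), C2(3μF, Q=10μC, V=3.33V), C3(5μF, Q=4μC, V=0.80V)
Op 1: CLOSE 3-2: Q_total=14.00, C_total=8.00, V=1.75; Q3=8.75, Q2=5.25; dissipated=6.017
Op 2: CLOSE 2-3: Q_total=14.00, C_total=8.00, V=1.75; Q2=5.25, Q3=8.75; dissipated=0.000
Op 3: CLOSE 2-1: Q_total=23.25, C_total=4.00, V=5.81; Q2=17.44, Q1=5.81; dissipated=99.023
Op 4: CLOSE 3-1: Q_total=14.56, C_total=6.00, V=2.43; Q3=12.14, Q1=2.43; dissipated=6.877
Op 5: CLOSE 3-2: Q_total=29.57, C_total=8.00, V=3.70; Q3=18.48, Q2=11.09; dissipated=10.745
Total dissipated: 122.661 μJ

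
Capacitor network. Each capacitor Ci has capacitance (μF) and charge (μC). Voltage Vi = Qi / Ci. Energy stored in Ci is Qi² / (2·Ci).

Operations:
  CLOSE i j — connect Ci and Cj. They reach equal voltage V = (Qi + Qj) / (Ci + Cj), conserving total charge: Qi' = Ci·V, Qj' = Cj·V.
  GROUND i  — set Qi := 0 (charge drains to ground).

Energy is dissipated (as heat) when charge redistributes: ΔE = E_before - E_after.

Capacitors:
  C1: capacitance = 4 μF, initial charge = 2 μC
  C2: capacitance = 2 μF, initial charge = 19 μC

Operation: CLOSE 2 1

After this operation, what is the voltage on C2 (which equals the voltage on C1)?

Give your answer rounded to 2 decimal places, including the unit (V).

Answer: 3.50 V

Derivation:
Initial: C1(4μF, Q=2μC, V=0.50V), C2(2μF, Q=19μC, V=9.50V)
Op 1: CLOSE 2-1: Q_total=21.00, C_total=6.00, V=3.50; Q2=7.00, Q1=14.00; dissipated=54.000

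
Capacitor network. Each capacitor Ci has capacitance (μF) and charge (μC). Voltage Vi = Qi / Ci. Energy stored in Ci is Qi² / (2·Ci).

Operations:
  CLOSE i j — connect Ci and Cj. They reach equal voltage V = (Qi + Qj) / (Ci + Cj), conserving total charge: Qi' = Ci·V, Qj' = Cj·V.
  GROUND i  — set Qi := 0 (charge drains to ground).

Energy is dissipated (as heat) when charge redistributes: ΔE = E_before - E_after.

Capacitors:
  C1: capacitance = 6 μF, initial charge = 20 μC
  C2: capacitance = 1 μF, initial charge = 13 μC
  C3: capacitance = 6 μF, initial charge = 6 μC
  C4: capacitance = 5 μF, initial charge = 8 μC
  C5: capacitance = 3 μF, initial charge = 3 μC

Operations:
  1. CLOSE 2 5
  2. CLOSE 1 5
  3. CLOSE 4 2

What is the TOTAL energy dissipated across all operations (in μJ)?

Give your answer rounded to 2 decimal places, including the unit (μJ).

Initial: C1(6μF, Q=20μC, V=3.33V), C2(1μF, Q=13μC, V=13.00V), C3(6μF, Q=6μC, V=1.00V), C4(5μF, Q=8μC, V=1.60V), C5(3μF, Q=3μC, V=1.00V)
Op 1: CLOSE 2-5: Q_total=16.00, C_total=4.00, V=4.00; Q2=4.00, Q5=12.00; dissipated=54.000
Op 2: CLOSE 1-5: Q_total=32.00, C_total=9.00, V=3.56; Q1=21.33, Q5=10.67; dissipated=0.444
Op 3: CLOSE 4-2: Q_total=12.00, C_total=6.00, V=2.00; Q4=10.00, Q2=2.00; dissipated=2.400
Total dissipated: 56.844 μJ

Answer: 56.84 μJ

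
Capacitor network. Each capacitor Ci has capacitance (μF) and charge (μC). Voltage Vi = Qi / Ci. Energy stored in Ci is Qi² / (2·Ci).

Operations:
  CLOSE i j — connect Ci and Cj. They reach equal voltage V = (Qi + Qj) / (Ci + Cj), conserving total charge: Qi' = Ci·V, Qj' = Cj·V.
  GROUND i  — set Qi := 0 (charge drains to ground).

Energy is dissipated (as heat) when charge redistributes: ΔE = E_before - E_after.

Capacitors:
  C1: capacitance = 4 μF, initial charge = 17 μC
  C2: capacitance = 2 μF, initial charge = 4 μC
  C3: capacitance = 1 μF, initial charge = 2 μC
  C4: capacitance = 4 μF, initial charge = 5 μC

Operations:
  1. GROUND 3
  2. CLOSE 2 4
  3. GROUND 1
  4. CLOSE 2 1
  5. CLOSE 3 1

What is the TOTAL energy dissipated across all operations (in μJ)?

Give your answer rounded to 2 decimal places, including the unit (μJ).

Answer: 40.10 μJ

Derivation:
Initial: C1(4μF, Q=17μC, V=4.25V), C2(2μF, Q=4μC, V=2.00V), C3(1μF, Q=2μC, V=2.00V), C4(4μF, Q=5μC, V=1.25V)
Op 1: GROUND 3: Q3=0; energy lost=2.000
Op 2: CLOSE 2-4: Q_total=9.00, C_total=6.00, V=1.50; Q2=3.00, Q4=6.00; dissipated=0.375
Op 3: GROUND 1: Q1=0; energy lost=36.125
Op 4: CLOSE 2-1: Q_total=3.00, C_total=6.00, V=0.50; Q2=1.00, Q1=2.00; dissipated=1.500
Op 5: CLOSE 3-1: Q_total=2.00, C_total=5.00, V=0.40; Q3=0.40, Q1=1.60; dissipated=0.100
Total dissipated: 40.100 μJ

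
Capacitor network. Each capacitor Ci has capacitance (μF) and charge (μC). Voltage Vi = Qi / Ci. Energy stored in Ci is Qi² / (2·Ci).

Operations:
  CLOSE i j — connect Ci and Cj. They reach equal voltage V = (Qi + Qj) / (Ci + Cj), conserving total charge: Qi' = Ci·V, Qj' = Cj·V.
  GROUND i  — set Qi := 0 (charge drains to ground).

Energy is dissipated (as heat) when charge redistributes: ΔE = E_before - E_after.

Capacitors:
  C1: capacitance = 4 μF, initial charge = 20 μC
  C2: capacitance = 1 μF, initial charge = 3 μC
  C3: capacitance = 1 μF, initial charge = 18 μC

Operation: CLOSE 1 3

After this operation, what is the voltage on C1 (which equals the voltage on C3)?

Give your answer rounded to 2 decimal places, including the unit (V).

Answer: 7.60 V

Derivation:
Initial: C1(4μF, Q=20μC, V=5.00V), C2(1μF, Q=3μC, V=3.00V), C3(1μF, Q=18μC, V=18.00V)
Op 1: CLOSE 1-3: Q_total=38.00, C_total=5.00, V=7.60; Q1=30.40, Q3=7.60; dissipated=67.600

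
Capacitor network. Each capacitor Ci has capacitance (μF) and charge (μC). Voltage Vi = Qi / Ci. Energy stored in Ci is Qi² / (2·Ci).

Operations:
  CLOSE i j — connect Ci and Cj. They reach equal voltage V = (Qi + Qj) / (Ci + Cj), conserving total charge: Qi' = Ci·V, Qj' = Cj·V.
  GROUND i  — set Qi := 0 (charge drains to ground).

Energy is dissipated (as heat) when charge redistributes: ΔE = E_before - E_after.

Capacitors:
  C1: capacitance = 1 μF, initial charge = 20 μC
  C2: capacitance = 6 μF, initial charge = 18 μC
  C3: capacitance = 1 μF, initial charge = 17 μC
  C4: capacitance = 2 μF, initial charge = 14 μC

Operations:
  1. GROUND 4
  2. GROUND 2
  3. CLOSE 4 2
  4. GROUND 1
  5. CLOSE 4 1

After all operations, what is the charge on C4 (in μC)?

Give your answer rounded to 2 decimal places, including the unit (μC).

Answer: 0.00 μC

Derivation:
Initial: C1(1μF, Q=20μC, V=20.00V), C2(6μF, Q=18μC, V=3.00V), C3(1μF, Q=17μC, V=17.00V), C4(2μF, Q=14μC, V=7.00V)
Op 1: GROUND 4: Q4=0; energy lost=49.000
Op 2: GROUND 2: Q2=0; energy lost=27.000
Op 3: CLOSE 4-2: Q_total=0.00, C_total=8.00, V=0.00; Q4=0.00, Q2=0.00; dissipated=0.000
Op 4: GROUND 1: Q1=0; energy lost=200.000
Op 5: CLOSE 4-1: Q_total=0.00, C_total=3.00, V=0.00; Q4=0.00, Q1=0.00; dissipated=0.000
Final charges: Q1=0.00, Q2=0.00, Q3=17.00, Q4=0.00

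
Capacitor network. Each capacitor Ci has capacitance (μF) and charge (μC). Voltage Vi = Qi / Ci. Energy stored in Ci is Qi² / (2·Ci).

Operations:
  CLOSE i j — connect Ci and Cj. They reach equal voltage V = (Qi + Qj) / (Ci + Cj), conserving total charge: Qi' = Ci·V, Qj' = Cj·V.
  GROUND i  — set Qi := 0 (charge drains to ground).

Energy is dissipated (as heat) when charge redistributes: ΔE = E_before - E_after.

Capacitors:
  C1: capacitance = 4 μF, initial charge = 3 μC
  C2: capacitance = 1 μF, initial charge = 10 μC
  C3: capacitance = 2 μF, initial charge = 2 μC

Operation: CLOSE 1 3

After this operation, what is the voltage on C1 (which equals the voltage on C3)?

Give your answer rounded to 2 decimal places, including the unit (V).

Answer: 0.83 V

Derivation:
Initial: C1(4μF, Q=3μC, V=0.75V), C2(1μF, Q=10μC, V=10.00V), C3(2μF, Q=2μC, V=1.00V)
Op 1: CLOSE 1-3: Q_total=5.00, C_total=6.00, V=0.83; Q1=3.33, Q3=1.67; dissipated=0.042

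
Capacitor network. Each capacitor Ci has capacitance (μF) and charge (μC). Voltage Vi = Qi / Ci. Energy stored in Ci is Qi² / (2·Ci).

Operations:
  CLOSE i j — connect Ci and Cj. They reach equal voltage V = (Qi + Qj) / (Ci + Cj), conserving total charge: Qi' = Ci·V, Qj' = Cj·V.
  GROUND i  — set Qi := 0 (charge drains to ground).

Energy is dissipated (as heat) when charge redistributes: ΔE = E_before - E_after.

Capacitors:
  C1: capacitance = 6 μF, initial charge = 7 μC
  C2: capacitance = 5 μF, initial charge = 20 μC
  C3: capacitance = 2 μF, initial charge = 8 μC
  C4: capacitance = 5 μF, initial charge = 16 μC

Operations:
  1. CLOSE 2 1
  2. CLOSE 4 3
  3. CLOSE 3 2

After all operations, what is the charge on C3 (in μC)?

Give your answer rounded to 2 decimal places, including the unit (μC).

Answer: 5.47 μC

Derivation:
Initial: C1(6μF, Q=7μC, V=1.17V), C2(5μF, Q=20μC, V=4.00V), C3(2μF, Q=8μC, V=4.00V), C4(5μF, Q=16μC, V=3.20V)
Op 1: CLOSE 2-1: Q_total=27.00, C_total=11.00, V=2.45; Q2=12.27, Q1=14.73; dissipated=10.947
Op 2: CLOSE 4-3: Q_total=24.00, C_total=7.00, V=3.43; Q4=17.14, Q3=6.86; dissipated=0.457
Op 3: CLOSE 3-2: Q_total=19.13, C_total=7.00, V=2.73; Q3=5.47, Q2=13.66; dissipated=0.678
Final charges: Q1=14.73, Q2=13.66, Q3=5.47, Q4=17.14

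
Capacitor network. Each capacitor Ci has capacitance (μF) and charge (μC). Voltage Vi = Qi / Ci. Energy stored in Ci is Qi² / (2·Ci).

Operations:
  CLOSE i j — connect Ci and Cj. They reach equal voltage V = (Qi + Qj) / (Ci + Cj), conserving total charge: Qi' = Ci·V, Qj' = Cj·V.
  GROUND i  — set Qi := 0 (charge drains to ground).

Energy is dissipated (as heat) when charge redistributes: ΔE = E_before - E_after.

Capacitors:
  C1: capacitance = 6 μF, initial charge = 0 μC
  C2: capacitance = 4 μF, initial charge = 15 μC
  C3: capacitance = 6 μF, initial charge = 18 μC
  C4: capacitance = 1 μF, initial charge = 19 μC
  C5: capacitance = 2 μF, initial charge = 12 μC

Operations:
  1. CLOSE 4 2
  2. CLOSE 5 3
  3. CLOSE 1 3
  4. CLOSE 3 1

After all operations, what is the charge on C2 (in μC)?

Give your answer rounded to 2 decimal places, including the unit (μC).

Answer: 27.20 μC

Derivation:
Initial: C1(6μF, Q=0μC, V=0.00V), C2(4μF, Q=15μC, V=3.75V), C3(6μF, Q=18μC, V=3.00V), C4(1μF, Q=19μC, V=19.00V), C5(2μF, Q=12μC, V=6.00V)
Op 1: CLOSE 4-2: Q_total=34.00, C_total=5.00, V=6.80; Q4=6.80, Q2=27.20; dissipated=93.025
Op 2: CLOSE 5-3: Q_total=30.00, C_total=8.00, V=3.75; Q5=7.50, Q3=22.50; dissipated=6.750
Op 3: CLOSE 1-3: Q_total=22.50, C_total=12.00, V=1.88; Q1=11.25, Q3=11.25; dissipated=21.094
Op 4: CLOSE 3-1: Q_total=22.50, C_total=12.00, V=1.88; Q3=11.25, Q1=11.25; dissipated=0.000
Final charges: Q1=11.25, Q2=27.20, Q3=11.25, Q4=6.80, Q5=7.50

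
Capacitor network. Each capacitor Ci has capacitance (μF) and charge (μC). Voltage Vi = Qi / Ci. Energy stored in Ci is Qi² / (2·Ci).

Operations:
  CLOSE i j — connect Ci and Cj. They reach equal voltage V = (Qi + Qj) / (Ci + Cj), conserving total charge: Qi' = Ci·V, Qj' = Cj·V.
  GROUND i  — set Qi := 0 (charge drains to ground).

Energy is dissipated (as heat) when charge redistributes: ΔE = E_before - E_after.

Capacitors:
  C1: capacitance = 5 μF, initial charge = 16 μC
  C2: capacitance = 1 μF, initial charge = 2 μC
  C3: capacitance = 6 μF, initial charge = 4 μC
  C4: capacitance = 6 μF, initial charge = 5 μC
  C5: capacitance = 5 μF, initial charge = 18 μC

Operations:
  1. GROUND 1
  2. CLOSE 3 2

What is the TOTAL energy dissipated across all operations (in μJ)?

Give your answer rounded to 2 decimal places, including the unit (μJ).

Initial: C1(5μF, Q=16μC, V=3.20V), C2(1μF, Q=2μC, V=2.00V), C3(6μF, Q=4μC, V=0.67V), C4(6μF, Q=5μC, V=0.83V), C5(5μF, Q=18μC, V=3.60V)
Op 1: GROUND 1: Q1=0; energy lost=25.600
Op 2: CLOSE 3-2: Q_total=6.00, C_total=7.00, V=0.86; Q3=5.14, Q2=0.86; dissipated=0.762
Total dissipated: 26.362 μJ

Answer: 26.36 μJ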